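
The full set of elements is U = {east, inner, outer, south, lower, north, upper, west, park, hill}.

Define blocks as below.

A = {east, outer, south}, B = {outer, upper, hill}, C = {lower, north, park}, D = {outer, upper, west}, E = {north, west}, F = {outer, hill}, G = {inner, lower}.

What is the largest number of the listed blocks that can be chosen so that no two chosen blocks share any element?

3

A, E, G are pairwise disjoint (A={east,outer,south}; E={north,west}; G={inner,lower}).
Every remaining block overlaps one of these, and no 4 of the listed blocks are pairwise disjoint, so 3 is the maximum.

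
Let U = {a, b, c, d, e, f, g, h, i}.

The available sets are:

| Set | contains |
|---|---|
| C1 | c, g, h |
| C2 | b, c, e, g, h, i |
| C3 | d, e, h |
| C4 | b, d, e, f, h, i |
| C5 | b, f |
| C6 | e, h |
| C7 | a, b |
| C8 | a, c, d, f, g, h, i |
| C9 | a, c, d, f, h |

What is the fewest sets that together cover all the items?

C4 and C8 cover everything between them: the union {a, b, c, d, e, f, g, h, i} is all of U.
No single set has all 9 items (the largest, C8, has 7), so 2 is optimal.

2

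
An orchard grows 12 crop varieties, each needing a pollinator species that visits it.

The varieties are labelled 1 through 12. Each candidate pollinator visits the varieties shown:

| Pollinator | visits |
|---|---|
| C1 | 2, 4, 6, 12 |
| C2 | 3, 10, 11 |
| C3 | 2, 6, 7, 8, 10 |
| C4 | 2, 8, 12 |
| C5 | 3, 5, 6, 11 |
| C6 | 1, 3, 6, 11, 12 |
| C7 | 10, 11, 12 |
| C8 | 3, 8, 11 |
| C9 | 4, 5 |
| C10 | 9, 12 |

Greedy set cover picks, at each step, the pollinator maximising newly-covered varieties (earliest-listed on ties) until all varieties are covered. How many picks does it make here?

4

Greedy: pick C3 (covers 5 new) → pick C6 (covers 4 new) → pick C9 (covers 2 new) → pick C10 (covers 1 new). Total picks: 4.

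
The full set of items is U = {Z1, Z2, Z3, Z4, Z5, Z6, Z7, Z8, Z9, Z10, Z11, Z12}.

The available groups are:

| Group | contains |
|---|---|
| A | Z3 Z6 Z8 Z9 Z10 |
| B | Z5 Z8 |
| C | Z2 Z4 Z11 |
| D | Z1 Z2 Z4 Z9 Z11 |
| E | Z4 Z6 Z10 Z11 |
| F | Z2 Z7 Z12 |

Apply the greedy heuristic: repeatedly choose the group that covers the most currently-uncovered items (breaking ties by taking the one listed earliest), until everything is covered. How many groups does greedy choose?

Greedy: pick A (covers 5 new) → pick D (covers 4 new) → pick F (covers 2 new) → pick B (covers 1 new). Total picks: 4.

4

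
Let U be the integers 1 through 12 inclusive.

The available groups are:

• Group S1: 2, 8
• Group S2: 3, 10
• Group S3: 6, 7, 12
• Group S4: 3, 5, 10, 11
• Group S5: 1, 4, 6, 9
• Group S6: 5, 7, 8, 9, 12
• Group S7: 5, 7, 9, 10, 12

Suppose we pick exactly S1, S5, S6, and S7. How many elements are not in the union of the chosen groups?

2

Union of S1, S5, S6, S7 = {1, 2, 4, 5, 6, 7, 8, 9, 10, 12}.
Not covered: 3, 11 — 2 elements.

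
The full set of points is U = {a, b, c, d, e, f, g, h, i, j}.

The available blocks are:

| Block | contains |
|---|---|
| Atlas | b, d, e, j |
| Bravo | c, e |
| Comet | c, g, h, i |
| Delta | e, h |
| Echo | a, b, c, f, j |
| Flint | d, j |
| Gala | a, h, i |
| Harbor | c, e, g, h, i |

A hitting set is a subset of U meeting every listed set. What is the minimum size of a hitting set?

3

The 3 points {e, h, j} hit every block.
The blocks Bravo, Flint, Gala are pairwise disjoint, so any hitting set needs a separate point for each — at least 3. Hence 3 is optimal.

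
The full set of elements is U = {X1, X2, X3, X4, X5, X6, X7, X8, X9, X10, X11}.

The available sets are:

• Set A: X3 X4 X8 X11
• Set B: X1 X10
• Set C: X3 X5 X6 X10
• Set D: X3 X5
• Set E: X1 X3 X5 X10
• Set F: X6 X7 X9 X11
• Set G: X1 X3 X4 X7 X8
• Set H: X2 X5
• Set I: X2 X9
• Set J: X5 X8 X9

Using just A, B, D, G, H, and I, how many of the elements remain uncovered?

Union of A, B, D, G, H, I = {X1, X2, X3, X4, X5, X7, X8, X9, X10, X11}.
Not covered: X6 — 1 element.

1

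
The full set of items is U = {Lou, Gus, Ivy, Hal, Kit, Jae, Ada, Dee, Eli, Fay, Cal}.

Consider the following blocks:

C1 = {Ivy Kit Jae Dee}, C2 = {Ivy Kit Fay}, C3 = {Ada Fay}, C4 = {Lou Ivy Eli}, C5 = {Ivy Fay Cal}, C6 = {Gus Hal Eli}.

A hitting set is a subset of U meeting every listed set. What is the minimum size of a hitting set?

H = {Jae, Eli, Fay} meets every block (each contains at least one member of H), and |H| = 3.
The blocks C1, C3, C6 are pairwise disjoint, so any hitting set needs a separate item for each — at least 3. Hence 3 is optimal.

3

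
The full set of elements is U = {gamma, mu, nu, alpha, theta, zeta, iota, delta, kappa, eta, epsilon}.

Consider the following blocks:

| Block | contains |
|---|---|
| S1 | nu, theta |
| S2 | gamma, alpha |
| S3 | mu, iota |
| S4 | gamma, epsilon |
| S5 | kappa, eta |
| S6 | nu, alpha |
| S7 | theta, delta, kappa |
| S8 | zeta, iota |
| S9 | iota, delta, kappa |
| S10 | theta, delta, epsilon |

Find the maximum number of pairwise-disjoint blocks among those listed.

4

S1, S2, S5, S8 are pairwise disjoint (S1={nu,theta}; S2={gamma,alpha}; S5={kappa,eta}; S8={zeta,iota}).
Every remaining block overlaps one of these, and no 5 of the listed blocks are pairwise disjoint, so 4 is the maximum.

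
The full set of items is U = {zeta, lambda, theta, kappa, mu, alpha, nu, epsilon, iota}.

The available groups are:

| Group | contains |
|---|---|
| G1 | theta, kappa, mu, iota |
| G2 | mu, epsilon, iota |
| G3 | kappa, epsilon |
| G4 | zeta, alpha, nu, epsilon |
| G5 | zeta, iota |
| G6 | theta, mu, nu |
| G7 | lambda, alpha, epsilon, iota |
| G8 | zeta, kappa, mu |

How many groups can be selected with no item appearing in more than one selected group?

3

G3, G5, G6 are pairwise disjoint (G3={kappa,epsilon}; G5={zeta,iota}; G6={theta,mu,nu}).
Every remaining group overlaps one of these, and no 4 of the listed groups are pairwise disjoint, so 3 is the maximum.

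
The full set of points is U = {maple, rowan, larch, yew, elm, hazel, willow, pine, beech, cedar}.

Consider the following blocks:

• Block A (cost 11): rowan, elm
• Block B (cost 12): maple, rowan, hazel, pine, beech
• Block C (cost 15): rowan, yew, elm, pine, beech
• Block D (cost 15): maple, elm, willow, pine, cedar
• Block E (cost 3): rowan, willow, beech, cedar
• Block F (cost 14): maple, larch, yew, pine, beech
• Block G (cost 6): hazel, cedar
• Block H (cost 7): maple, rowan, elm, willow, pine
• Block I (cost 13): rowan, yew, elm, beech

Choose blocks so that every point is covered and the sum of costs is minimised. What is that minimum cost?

27

F, G, H together cover every point (F ∪ G ∪ H = {maple, rowan, larch, yew, elm, hazel, willow, pine, beech, cedar}); total cost 14 + 6 + 7 = 27.
The greedy pick E, H, G, F costs 30; no covering selection beats 27.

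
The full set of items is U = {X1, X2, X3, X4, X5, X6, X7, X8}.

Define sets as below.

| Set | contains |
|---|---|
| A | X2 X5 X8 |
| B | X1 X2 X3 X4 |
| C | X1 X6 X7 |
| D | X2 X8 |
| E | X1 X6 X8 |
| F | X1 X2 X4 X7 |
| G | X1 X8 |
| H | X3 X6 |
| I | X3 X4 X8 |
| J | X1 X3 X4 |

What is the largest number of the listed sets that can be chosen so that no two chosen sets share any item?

A, J are pairwise disjoint (A={X2,X5,X8}; J={X1,X3,X4}).
Every remaining set overlaps one of these, and no 3 of the listed sets are pairwise disjoint, so 2 is the maximum.

2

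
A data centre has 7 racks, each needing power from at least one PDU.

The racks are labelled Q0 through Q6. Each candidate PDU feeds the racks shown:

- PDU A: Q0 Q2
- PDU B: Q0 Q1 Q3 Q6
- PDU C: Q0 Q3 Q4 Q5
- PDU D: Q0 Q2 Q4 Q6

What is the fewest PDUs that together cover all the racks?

3

A and B and C together: A ∪ B ∪ C = {Q0, Q1, Q2, Q3, Q4, Q5, Q6} — every rack is covered.
Only B contains Q1, so B is forced; the remaining 3 racks need at least 2 more PDUs (each remaining PDU adds at most 2) — so at least 3 PDUs are needed, and 3 is optimal.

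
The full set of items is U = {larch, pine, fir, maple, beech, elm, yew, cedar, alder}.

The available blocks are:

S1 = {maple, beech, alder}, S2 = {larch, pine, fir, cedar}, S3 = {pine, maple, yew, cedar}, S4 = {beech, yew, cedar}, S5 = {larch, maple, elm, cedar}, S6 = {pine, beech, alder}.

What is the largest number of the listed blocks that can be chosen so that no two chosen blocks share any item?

S5, S6 are pairwise disjoint (S5={larch,maple,elm,cedar}; S6={pine,beech,alder}).
Every remaining block overlaps one of these, and no 3 of the listed blocks are pairwise disjoint, so 2 is the maximum.

2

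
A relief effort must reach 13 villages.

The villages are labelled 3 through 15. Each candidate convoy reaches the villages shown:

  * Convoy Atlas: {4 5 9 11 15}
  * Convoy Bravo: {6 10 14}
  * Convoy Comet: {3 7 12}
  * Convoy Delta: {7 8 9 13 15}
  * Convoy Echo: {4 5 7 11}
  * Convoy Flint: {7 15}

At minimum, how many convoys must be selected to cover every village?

4

Take {Bravo, Comet, Delta, Echo}. Their union is {3, 4, 5, 6, 7, 8, 9, 10, 11, 12, 13, 14, 15}, which is all 13 villages.
Only Delta contains 8, so Delta is forced; the remaining 8 villages need at least 3 more convoys (each remaining convoy adds at most 3) — so at least 4 convoys are needed, and 4 is optimal.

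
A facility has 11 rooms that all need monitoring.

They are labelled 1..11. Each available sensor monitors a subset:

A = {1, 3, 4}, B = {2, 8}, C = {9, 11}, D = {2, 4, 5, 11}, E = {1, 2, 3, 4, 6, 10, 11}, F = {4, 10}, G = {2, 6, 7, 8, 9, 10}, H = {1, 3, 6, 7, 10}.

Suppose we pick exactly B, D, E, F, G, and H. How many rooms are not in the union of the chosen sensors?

0

Union of B, D, E, F, G, H = {1, 2, 3, 4, 5, 6, 7, 8, 9, 10, 11} — that's every room, so 0 are uncovered.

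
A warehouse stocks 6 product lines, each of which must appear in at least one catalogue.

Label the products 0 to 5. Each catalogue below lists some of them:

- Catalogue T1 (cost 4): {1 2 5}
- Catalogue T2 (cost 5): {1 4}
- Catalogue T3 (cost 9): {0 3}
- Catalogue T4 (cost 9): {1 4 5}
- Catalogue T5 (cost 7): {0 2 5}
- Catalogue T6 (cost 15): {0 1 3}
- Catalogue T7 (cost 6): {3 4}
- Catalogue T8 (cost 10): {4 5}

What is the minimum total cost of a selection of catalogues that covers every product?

17

T1, T5, T7 together cover every product (T1 ∪ T5 ∪ T7 = {0, 1, 2, 3, 4, 5}); total cost 4 + 7 + 6 = 17.
No covering selection has total cost below 17.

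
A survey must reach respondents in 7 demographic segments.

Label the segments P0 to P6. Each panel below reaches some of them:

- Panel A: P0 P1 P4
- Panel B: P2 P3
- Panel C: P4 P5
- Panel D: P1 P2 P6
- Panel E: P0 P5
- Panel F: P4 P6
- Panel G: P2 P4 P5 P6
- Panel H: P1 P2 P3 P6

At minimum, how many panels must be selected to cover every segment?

Take {A, C, H}. Their union is {P0, P1, P2, P3, P4, P5, P6}, which is all 7 segments.
No 2 of the 8 panels cover everything (all 28 combinations miss at least one segment), so 3 is optimal.

3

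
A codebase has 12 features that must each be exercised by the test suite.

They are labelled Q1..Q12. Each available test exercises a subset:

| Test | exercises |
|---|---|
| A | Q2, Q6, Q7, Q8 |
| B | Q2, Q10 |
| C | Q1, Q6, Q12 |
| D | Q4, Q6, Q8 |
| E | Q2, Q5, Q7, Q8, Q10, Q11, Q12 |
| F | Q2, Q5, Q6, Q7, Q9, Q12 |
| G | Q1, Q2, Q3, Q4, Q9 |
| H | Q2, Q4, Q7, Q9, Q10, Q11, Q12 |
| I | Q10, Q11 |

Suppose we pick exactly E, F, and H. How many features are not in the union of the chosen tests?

Union of E, F, H = {Q2, Q4, Q5, Q6, Q7, Q8, Q9, Q10, Q11, Q12}.
Not covered: Q1, Q3 — 2 features.

2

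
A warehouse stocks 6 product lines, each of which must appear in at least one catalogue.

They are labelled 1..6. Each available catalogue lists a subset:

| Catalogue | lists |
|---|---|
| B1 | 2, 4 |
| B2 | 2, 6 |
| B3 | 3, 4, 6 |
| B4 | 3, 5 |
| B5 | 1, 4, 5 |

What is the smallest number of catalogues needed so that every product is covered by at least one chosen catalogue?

3

Take {B1, B3, B5}. Their union is {1, 2, 3, 4, 5, 6}, which is all 6 products.
Only B5 contains 1, so B5 is forced; the remaining 3 products need at least 2 more catalogues (each remaining catalogue adds at most 2) — so at least 3 catalogues are needed, and 3 is optimal.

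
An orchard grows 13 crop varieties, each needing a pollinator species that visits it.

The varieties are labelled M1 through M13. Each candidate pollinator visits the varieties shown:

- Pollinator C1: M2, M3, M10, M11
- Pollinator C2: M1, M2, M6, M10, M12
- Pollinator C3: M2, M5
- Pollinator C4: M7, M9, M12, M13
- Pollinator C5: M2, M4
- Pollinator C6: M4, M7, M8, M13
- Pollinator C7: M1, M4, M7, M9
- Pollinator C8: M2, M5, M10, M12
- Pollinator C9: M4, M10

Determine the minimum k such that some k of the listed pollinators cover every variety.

C1 and C2 and C4 and C6 and C8 together: C1 ∪ C2 ∪ C4 ∪ C6 ∪ C8 = {M1, M2, M3, M4, M5, M6, M7, M8, M9, M10, M11, M12, M13} — every variety is covered.
No 4 of the 9 pollinators cover everything (all 126 combinations miss at least one variety), so 5 is optimal.

5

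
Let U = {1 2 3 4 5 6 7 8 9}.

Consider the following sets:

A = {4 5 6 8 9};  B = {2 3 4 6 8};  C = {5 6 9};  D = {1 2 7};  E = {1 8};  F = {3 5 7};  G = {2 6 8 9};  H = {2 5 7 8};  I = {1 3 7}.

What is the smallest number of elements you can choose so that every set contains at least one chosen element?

3

Take T = {1, 5, 8}. Each listed set contains at least one of these, so T is a hitting set of size 3.
No choice of 2 elements meets every set, so 3 is the minimum.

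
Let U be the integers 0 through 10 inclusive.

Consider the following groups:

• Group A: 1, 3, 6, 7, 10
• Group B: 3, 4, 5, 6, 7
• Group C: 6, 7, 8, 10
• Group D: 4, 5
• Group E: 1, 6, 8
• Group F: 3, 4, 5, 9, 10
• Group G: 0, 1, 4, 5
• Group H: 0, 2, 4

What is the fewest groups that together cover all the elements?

Take {C, E, F, H}. Their union is {0, 1, 2, 3, 4, 5, 6, 7, 8, 9, 10}, which is all 11 elements.
No 3 of the 8 groups cover everything (all 56 combinations miss at least one element), so 4 is optimal.

4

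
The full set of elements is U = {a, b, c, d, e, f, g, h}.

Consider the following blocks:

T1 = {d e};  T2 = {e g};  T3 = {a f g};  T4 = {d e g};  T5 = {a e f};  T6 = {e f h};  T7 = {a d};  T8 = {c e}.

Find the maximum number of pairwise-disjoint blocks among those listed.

2

T6, T7 are pairwise disjoint (T6={e,f,h}; T7={a,d}).
Every remaining block overlaps one of these, and no 3 of the listed blocks are pairwise disjoint, so 2 is the maximum.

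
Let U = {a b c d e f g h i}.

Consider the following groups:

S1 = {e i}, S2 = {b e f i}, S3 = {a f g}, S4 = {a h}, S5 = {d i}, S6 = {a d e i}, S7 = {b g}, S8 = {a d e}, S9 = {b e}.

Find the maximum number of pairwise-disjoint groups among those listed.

S4, S5, S9 are pairwise disjoint (S4={a,h}; S5={d,i}; S9={b,e}).
Every remaining group overlaps one of these, and no 4 of the listed groups are pairwise disjoint, so 3 is the maximum.

3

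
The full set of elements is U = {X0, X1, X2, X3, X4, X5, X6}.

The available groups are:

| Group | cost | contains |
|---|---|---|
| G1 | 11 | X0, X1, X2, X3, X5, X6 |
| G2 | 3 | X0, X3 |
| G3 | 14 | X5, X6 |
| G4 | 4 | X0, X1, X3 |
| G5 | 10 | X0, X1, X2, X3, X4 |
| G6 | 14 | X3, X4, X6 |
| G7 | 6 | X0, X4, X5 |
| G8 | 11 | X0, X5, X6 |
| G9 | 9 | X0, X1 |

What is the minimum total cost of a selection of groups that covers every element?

G1, G7 together cover every element (G1 ∪ G7 = {X0, X1, X2, X3, X4, X5, X6}); total cost 11 + 6 = 17.
The greedy pick G4, G7, G1 costs 21; no covering selection beats 17.

17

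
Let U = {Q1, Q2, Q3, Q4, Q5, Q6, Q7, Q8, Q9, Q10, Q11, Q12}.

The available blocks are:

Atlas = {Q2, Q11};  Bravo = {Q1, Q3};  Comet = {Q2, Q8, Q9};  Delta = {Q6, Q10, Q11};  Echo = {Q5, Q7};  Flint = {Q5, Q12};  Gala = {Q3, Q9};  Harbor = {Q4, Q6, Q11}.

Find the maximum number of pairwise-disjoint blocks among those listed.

4

Bravo, Comet, Delta, Echo are pairwise disjoint (Bravo={Q1,Q3}; Comet={Q2,Q8,Q9}; Delta={Q6,Q10,Q11}; Echo={Q5,Q7}).
Every remaining block overlaps one of these, and no 5 of the listed blocks are pairwise disjoint, so 4 is the maximum.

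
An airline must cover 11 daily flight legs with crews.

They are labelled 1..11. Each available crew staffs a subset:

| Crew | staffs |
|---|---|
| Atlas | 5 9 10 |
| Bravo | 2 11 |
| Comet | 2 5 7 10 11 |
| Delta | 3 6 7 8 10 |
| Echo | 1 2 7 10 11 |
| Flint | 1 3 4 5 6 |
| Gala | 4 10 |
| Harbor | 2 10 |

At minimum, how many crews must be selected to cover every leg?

Take {Atlas, Bravo, Delta, Flint}. Their union is {1, 2, 3, 4, 5, 6, 7, 8, 9, 10, 11}, which is all 11 legs.
No 3 of the 8 crews cover everything (all 56 combinations miss at least one leg), so 4 is optimal.

4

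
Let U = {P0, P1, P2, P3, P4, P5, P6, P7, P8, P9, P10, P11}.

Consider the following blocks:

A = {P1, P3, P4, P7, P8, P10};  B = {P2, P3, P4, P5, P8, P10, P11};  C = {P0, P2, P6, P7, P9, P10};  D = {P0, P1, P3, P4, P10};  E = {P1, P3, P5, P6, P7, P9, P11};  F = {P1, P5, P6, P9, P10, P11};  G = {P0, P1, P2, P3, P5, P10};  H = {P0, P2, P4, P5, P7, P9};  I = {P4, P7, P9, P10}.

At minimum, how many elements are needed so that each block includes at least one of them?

2

The 2 elements {P3, P9} hit every block.
No single element lies in every block, so at least 2 are needed and 2 is optimal.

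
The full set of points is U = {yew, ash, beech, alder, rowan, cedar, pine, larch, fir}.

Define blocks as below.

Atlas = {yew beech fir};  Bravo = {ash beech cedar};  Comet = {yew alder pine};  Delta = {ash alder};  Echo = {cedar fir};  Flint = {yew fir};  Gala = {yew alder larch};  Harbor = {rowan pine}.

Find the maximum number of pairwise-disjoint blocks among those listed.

3

Bravo, Flint, Harbor are pairwise disjoint (Bravo={ash,beech,cedar}; Flint={yew,fir}; Harbor={rowan,pine}).
Every remaining block overlaps one of these, and no 4 of the listed blocks are pairwise disjoint, so 3 is the maximum.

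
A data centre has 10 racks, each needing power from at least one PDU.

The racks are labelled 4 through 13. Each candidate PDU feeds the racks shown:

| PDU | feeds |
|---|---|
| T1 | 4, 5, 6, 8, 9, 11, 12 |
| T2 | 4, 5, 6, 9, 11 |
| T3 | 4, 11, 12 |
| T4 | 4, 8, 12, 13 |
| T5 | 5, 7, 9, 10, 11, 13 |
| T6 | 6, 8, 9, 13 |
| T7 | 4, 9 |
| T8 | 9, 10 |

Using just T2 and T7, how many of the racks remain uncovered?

5

Union of T2, T7 = {4, 5, 6, 9, 11}.
Not covered: 7, 8, 10, 12, 13 — 5 racks.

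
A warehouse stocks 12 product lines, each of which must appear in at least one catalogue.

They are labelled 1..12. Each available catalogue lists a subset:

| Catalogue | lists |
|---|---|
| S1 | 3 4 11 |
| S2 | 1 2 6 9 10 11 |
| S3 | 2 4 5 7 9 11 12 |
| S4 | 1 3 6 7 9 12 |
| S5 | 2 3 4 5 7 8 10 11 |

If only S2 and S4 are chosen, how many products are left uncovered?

Union of S2, S4 = {1, 2, 3, 6, 7, 9, 10, 11, 12}.
Not covered: 4, 5, 8 — 3 products.

3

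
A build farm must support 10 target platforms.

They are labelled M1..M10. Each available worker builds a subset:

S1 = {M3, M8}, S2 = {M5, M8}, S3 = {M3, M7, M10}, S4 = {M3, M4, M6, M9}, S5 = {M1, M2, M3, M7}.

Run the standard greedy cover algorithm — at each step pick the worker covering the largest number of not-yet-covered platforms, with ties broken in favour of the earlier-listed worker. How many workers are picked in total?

4

Greedy: pick S4 (covers 4 new) → pick S5 (covers 3 new) → pick S2 (covers 2 new) → pick S3 (covers 1 new). Total picks: 4.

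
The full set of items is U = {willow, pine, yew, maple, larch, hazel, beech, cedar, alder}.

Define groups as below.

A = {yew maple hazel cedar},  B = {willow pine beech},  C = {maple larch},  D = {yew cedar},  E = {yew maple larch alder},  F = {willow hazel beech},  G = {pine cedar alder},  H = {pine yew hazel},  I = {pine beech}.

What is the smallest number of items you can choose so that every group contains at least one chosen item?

4

Take T = {yew, larch, beech, alder}. Each listed group contains at least one of these, so T is a hitting set of size 4.
No choice of 3 items meets every group, so 4 is the minimum.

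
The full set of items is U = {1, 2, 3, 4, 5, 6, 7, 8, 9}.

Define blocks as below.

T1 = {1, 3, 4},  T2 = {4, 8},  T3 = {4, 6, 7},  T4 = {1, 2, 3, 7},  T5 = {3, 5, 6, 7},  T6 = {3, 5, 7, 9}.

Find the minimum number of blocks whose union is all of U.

4

T2 and T3 and T4 and T6 together: T2 ∪ T3 ∪ T4 ∪ T6 = {1, 2, 3, 4, 5, 6, 7, 8, 9} — every item is covered.
Only T4 contains 2, so T4 is forced; the remaining 5 items need at least 3 more blocks (each remaining block adds at most 2) — so at least 4 blocks are needed, and 4 is optimal.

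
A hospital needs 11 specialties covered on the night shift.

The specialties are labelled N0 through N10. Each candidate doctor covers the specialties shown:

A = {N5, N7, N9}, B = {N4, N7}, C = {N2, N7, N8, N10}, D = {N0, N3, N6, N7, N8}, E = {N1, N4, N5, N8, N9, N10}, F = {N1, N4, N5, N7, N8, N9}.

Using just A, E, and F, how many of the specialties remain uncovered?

4

Union of A, E, F = {N1, N4, N5, N7, N8, N9, N10}.
Not covered: N0, N2, N3, N6 — 4 specialties.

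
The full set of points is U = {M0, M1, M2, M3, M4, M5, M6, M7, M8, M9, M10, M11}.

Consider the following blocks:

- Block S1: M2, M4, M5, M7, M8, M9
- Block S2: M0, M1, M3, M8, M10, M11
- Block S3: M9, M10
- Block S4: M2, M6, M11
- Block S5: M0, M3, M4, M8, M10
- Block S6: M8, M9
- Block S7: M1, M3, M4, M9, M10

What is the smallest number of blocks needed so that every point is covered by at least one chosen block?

Take {S1, S2, S4}. Their union is {M0, M1, M2, M3, M4, M5, M6, M7, M8, M9, M10, M11}, which is all 12 points.
Only S1 contains M5, so S1 is forced; the remaining 6 points need at least 2 more blocks (each remaining block adds at most 5) — so at least 3 blocks are needed, and 3 is optimal.

3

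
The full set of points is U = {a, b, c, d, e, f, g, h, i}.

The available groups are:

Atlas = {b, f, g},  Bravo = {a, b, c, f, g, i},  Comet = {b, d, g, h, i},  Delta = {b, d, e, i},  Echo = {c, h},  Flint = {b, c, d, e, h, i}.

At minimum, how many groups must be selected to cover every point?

Bravo and Flint cover everything between them: the union {a, b, c, d, e, f, g, h, i} is all of U.
No single group has all 9 points (the largest, Bravo, has 6), so 2 is optimal.

2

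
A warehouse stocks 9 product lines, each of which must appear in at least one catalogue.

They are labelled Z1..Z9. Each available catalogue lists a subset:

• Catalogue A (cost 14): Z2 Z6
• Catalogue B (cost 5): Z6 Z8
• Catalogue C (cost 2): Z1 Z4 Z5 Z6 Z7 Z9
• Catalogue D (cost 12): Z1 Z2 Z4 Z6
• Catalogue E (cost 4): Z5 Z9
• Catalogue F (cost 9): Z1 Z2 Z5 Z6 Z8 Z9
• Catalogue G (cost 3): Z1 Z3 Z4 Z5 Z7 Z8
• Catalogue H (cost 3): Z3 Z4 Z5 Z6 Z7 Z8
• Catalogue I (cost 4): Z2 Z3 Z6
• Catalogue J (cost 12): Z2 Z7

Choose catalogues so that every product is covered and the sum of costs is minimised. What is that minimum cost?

C, G, I together cover every product (C ∪ G ∪ I = {Z1, Z2, Z3, Z4, Z5, Z6, Z7, Z8, Z9}); total cost 2 + 3 + 4 = 9.
No covering selection has total cost below 9.

9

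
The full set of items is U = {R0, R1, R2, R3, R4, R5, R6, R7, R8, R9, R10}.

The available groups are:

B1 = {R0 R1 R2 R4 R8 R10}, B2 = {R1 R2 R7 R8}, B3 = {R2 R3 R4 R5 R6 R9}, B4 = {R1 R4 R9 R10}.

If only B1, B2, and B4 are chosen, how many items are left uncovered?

Union of B1, B2, B4 = {R0, R1, R2, R4, R7, R8, R9, R10}.
Not covered: R3, R5, R6 — 3 items.

3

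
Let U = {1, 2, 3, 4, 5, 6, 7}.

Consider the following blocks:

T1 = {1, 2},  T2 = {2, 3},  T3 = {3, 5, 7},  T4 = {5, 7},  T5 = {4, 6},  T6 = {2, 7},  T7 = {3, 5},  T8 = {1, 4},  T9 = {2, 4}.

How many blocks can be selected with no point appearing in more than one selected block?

3

T1, T4, T5 are pairwise disjoint (T1={1,2}; T4={5,7}; T5={4,6}).
Every remaining block overlaps one of these, and no 4 of the listed blocks are pairwise disjoint, so 3 is the maximum.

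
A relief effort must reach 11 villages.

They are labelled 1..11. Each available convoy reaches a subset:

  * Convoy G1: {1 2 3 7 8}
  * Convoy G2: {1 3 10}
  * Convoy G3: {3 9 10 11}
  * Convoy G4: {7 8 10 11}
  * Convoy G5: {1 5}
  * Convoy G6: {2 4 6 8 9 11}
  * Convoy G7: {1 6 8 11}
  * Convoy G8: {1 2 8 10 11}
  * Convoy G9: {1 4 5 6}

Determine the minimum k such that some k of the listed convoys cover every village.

Take {G1, G3, G9}. Their union is {1, 2, 3, 4, 5, 6, 7, 8, 9, 10, 11}, which is all 11 villages.
No 2 of the 9 convoys cover everything (all 36 combinations miss at least one village), so 3 is optimal.

3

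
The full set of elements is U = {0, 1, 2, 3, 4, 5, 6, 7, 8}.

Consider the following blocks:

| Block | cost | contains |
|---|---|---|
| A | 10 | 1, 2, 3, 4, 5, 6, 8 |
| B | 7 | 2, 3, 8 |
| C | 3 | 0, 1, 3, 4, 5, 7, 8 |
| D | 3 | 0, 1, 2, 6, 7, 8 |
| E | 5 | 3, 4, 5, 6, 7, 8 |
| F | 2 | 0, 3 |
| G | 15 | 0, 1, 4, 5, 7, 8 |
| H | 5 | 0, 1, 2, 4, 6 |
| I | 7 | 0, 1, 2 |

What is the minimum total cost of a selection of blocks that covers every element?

C, D together cover every element (C ∪ D = {0, 1, 2, 3, 4, 5, 6, 7, 8}); total cost 3 + 3 = 6.
No covering selection has total cost below 6.

6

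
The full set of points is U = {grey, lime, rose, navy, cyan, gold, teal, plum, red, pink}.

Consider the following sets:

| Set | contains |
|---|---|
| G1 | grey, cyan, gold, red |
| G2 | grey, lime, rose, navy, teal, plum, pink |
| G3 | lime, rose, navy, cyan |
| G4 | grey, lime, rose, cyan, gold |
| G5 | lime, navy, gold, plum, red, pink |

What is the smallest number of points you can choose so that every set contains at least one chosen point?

The 2 points {lime, gold} hit every set.
No single point lies in every set, so at least 2 are needed and 2 is optimal.

2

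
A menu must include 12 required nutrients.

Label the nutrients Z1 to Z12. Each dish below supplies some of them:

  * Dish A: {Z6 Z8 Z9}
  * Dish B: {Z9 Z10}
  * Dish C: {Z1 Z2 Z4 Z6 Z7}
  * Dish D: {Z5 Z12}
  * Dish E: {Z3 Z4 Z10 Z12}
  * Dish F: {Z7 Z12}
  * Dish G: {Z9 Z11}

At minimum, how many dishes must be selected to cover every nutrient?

Take {A, C, D, E, G}. Their union is {Z1, Z2, Z3, Z4, Z5, Z6, Z7, Z8, Z9, Z10, Z11, Z12}, which is all 12 nutrients.
No 4 of the 7 dishes cover everything (all 35 combinations miss at least one nutrient), so 5 is optimal.

5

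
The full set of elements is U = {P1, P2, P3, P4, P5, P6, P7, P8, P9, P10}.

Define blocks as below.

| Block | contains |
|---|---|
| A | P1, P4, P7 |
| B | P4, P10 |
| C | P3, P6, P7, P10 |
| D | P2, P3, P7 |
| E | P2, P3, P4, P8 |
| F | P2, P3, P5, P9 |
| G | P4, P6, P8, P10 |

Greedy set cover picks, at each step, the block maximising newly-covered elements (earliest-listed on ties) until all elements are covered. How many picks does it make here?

Greedy: pick C (covers 4 new) → pick E (covers 3 new) → pick F (covers 2 new) → pick A (covers 1 new). Total picks: 4.
(The true minimum cover uses only 3 blocks, so greedy is not optimal here.)

4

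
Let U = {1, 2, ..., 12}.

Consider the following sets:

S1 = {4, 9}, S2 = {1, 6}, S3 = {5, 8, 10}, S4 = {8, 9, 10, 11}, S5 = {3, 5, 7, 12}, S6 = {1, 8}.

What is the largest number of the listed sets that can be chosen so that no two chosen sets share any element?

3

S1, S2, S3 are pairwise disjoint (S1={4,9}; S2={1,6}; S3={5,8,10}).
Every remaining set overlaps one of these, and no 4 of the listed sets are pairwise disjoint, so 3 is the maximum.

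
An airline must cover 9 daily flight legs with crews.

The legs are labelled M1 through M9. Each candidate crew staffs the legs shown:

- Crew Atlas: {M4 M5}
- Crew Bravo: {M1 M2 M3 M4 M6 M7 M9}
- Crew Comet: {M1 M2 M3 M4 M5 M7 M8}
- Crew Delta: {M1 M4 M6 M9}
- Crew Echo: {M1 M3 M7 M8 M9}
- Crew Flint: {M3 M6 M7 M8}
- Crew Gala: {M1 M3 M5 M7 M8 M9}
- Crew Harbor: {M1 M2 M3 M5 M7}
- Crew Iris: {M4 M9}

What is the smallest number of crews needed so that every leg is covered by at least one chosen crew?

Bravo and Comet together: Bravo ∪ Comet = {M1, M2, M3, M4, M5, M6, M7, M8, M9} — every leg is covered.
No single crew has all 9 legs (the largest, Bravo, has 7), so 2 is optimal.

2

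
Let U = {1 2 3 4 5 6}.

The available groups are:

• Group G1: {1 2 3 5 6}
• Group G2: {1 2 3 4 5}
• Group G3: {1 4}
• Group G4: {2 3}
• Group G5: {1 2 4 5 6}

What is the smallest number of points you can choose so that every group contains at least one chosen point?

The 2 points {1, 3} hit every group.
The groups G3, G4 are pairwise disjoint, so any hitting set needs a separate point for each — at least 2. Hence 2 is optimal.

2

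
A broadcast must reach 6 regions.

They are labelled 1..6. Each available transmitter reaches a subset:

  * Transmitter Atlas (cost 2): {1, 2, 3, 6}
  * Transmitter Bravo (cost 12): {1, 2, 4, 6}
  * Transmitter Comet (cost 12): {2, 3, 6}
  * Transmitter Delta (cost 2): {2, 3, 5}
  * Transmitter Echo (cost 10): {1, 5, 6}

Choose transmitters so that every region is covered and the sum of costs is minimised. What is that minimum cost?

14

Bravo, Delta together cover every region (Bravo ∪ Delta = {1, 2, 3, 4, 5, 6}); total cost 12 + 2 = 14.
The greedy pick Atlas, Delta, Bravo costs 16; no covering selection beats 14.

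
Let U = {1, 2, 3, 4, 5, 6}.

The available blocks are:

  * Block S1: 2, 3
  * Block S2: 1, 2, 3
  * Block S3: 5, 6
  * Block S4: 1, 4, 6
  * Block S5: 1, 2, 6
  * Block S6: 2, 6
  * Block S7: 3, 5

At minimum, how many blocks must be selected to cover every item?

3

S2 and S3 and S4 together: S2 ∪ S3 ∪ S4 = {1, 2, 3, 4, 5, 6} — every item is covered.
Only S4 contains 4, so S4 is forced; the remaining 3 items need at least 2 more blocks (each remaining block adds at most 2) — so at least 3 blocks are needed, and 3 is optimal.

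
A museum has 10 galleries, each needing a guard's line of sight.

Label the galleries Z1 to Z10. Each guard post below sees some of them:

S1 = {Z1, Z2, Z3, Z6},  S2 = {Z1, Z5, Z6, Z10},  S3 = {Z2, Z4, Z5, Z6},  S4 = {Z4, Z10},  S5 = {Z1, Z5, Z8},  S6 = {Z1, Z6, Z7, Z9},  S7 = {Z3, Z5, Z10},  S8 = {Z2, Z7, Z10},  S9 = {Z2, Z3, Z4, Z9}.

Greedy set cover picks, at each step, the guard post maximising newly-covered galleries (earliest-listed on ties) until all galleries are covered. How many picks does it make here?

5

Greedy: pick S1 (covers 4 new) → pick S2 (covers 2 new) → pick S6 (covers 2 new) → pick S3 (covers 1 new) → pick S5 (covers 1 new). Total picks: 5.
(The true minimum cover uses only 4 guard posts, so greedy is not optimal here.)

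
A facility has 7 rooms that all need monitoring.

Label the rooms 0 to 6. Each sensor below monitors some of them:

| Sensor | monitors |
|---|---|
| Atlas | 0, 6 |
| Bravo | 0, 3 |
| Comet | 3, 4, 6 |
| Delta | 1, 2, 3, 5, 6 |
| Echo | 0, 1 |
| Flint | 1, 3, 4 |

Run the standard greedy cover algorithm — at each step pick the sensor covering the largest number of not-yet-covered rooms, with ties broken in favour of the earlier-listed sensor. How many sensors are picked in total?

Greedy: pick Delta (covers 5 new) → pick Atlas (covers 1 new) → pick Comet (covers 1 new). Total picks: 3.

3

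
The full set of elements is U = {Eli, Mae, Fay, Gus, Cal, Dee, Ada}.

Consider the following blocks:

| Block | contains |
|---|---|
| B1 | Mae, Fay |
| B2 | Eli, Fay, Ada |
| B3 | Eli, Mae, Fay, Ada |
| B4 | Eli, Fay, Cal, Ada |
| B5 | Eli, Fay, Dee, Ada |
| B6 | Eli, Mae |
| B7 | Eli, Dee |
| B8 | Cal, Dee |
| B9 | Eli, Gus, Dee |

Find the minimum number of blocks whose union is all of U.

Take {B1, B4, B9}. Their union is {Eli, Mae, Fay, Gus, Cal, Dee, Ada}, which is all 7 elements.
Only B9 contains Gus, so B9 is forced; the remaining 4 elements need at least 2 more blocks (each remaining block adds at most 3) — so at least 3 blocks are needed, and 3 is optimal.

3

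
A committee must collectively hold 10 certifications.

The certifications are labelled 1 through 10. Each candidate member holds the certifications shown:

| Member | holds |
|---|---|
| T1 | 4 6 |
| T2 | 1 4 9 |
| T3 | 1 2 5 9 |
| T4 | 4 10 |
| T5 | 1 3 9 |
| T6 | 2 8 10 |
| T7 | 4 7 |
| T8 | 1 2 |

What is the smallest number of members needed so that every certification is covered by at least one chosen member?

Take {T1, T3, T5, T6, T7}. Their union is {1, 2, 3, 4, 5, 6, 7, 8, 9, 10}, which is all 10 certifications.
No 4 of the 8 members cover everything (all 70 combinations miss at least one certification), so 5 is optimal.

5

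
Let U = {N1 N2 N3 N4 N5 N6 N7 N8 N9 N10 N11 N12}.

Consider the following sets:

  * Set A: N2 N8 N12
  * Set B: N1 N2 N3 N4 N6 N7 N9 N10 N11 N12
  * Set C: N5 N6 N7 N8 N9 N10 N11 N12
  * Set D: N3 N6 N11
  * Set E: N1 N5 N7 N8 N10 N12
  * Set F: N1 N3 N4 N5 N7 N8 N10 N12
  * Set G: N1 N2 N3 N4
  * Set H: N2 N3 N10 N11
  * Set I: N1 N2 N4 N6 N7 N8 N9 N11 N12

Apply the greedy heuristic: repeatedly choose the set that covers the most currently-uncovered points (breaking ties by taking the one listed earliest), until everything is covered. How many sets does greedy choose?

Greedy: pick B (covers 10 new) → pick C (covers 2 new). Total picks: 2.

2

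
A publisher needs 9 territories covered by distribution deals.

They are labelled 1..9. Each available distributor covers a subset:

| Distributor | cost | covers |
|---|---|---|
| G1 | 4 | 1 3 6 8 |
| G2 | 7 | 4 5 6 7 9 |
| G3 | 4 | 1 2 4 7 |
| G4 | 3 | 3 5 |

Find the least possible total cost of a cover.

G1, G2, G3 together cover every territory (G1 ∪ G2 ∪ G3 = {1, 2, 3, 4, 5, 6, 7, 8, 9}); total cost 4 + 7 + 4 = 15.
The greedy pick G1, G3, G4, G2 costs 18; no covering selection beats 15.

15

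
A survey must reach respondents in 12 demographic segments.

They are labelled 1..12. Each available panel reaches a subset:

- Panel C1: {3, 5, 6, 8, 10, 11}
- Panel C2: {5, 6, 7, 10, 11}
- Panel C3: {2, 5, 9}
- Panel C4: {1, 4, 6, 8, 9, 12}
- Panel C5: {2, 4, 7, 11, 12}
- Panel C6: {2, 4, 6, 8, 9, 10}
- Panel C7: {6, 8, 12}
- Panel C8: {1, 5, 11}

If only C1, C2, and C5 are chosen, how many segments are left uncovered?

Union of C1, C2, C5 = {2, 3, 4, 5, 6, 7, 8, 10, 11, 12}.
Not covered: 1, 9 — 2 segments.

2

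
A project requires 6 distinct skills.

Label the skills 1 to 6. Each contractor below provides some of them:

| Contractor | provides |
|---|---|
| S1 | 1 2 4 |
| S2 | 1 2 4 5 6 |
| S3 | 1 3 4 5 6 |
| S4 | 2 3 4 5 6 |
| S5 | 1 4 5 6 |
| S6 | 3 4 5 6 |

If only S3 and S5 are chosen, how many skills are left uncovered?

1

Union of S3, S5 = {1, 3, 4, 5, 6}.
Not covered: 2 — 1 skill.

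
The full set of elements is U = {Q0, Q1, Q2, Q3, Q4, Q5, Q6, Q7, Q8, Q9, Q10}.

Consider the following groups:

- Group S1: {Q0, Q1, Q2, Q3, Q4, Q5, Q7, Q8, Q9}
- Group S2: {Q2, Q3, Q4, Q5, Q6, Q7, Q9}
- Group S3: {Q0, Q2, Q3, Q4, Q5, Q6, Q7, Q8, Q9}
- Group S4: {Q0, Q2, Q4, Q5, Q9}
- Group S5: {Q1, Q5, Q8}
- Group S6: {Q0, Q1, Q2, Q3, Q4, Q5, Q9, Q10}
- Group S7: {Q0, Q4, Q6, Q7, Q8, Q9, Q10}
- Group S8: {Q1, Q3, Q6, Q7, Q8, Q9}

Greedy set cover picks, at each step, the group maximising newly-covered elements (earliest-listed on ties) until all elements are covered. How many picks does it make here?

Greedy: pick S1 (covers 9 new) → pick S7 (covers 2 new). Total picks: 2.

2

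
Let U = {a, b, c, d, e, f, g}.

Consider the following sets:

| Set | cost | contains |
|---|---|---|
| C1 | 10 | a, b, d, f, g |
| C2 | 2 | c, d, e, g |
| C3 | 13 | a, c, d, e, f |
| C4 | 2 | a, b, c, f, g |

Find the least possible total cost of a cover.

4

C2, C4 together cover every point (C2 ∪ C4 = {a, b, c, d, e, f, g}); total cost 2 + 2 = 4.
No covering selection has total cost below 4.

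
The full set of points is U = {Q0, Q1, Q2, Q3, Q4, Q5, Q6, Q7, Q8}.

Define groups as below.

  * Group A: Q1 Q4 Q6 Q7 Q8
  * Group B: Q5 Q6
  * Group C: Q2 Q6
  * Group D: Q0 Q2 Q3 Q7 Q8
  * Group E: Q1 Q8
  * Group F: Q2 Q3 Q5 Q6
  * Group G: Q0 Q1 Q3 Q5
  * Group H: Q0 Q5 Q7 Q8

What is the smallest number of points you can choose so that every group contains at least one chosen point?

T = {Q3, Q6, Q8} meets every group (each contains at least one member of T), and |T| = 3.
No choice of 2 points meets every group, so 3 is the minimum.

3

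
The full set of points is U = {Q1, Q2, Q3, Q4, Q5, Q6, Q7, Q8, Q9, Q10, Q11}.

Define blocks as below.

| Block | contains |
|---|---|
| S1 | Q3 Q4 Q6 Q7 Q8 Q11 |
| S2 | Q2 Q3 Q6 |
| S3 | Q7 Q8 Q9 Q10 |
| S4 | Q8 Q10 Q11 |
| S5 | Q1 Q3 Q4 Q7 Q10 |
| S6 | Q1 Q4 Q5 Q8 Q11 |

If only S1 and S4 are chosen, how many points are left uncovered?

Union of S1, S4 = {Q3, Q4, Q6, Q7, Q8, Q10, Q11}.
Not covered: Q1, Q2, Q5, Q9 — 4 points.

4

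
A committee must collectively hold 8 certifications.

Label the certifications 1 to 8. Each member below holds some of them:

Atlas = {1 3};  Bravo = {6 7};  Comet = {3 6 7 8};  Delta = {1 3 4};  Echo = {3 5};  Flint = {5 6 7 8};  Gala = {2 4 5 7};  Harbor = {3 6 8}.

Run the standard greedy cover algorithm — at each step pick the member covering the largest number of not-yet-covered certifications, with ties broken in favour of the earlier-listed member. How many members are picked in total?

Greedy: pick Comet (covers 4 new) → pick Gala (covers 3 new) → pick Atlas (covers 1 new). Total picks: 3.

3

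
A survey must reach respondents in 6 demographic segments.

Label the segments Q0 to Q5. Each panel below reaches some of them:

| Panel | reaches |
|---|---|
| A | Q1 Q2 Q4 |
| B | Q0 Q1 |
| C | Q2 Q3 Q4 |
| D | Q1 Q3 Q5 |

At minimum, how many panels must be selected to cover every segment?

B and C and D together: B ∪ C ∪ D = {Q0, Q1, Q2, Q3, Q4, Q5} — every segment is covered.
Only B contains Q0, so B is forced; the remaining 4 segments need at least 2 more panels (each remaining panel adds at most 3) — so at least 3 panels are needed, and 3 is optimal.

3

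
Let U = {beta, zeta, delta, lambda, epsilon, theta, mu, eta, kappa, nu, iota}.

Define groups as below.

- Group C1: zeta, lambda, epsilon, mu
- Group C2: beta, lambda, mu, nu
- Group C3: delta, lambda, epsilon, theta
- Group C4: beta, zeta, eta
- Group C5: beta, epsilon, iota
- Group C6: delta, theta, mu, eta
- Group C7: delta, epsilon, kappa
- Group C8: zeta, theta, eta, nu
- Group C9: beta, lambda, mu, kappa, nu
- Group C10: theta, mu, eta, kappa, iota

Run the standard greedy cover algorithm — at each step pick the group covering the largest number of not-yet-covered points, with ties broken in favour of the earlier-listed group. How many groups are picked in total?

Greedy: pick C9 (covers 5 new) → pick C3 (covers 3 new) → pick C4 (covers 2 new) → pick C5 (covers 1 new). Total picks: 4.

4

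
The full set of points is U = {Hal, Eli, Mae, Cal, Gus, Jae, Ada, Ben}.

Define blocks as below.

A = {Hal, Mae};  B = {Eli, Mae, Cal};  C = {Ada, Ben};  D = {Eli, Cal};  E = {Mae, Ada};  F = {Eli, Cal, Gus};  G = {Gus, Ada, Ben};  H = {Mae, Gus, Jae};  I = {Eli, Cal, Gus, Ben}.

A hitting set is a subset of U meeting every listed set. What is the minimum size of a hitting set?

3

The 3 points {Mae, Cal, Ada} hit every block.
The blocks A, C, D are pairwise disjoint, so any hitting set needs a separate point for each — at least 3. Hence 3 is optimal.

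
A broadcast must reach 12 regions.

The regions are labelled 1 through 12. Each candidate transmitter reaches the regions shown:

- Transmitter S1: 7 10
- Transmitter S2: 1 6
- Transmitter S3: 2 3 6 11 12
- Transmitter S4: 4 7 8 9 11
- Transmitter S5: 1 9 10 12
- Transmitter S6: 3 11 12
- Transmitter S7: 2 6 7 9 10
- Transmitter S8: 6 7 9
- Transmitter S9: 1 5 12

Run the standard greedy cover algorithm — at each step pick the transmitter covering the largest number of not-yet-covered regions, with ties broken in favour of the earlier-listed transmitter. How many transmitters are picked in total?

Greedy: pick S3 (covers 5 new) → pick S4 (covers 4 new) → pick S5 (covers 2 new) → pick S9 (covers 1 new). Total picks: 4.

4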